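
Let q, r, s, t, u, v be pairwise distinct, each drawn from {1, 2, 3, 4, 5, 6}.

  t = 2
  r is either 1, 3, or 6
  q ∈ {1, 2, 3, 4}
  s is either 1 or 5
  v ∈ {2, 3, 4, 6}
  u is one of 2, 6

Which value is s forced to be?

5

t has just one choice, so t = 2. So q, u, v can't be 2.
u's domain is down to {6}, so u = 6. Remove 6 from r, v.
The 4 still-open variables together cover exactly {1, 3, 4, 5} — 4 values for 4 variables — and 5 appears only in s's list, so s = 5.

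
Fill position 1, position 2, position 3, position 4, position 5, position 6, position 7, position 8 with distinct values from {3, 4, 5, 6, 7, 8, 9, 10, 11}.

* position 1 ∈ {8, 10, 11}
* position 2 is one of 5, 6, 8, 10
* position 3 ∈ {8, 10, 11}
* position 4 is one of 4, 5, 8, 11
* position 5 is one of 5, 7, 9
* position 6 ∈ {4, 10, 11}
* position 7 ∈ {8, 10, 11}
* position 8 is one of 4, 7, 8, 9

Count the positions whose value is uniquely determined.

3

The 8 variables draw from only 8 values {4, 5, 6, 7, 8, 9, 10, 11}, so each is used; only position 2 can be 6, hence position 2 = 6.
position 1, position 3, position 7 share exactly the 3 values {8, 10, 11}; by pigeonhole those values go to them, so strike 8, 10, 11 from position 4, position 6, position 8.
position 6 has just one choice, so position 6 = 4. Strike 4 from position 4, position 8.
position 4's domain is down to {5}, so position 4 = 5. Strike 5 from position 5.
Determined: position 2=6, position 4=5, position 6=4. The other positions each still have more than one consistent value. That makes 3.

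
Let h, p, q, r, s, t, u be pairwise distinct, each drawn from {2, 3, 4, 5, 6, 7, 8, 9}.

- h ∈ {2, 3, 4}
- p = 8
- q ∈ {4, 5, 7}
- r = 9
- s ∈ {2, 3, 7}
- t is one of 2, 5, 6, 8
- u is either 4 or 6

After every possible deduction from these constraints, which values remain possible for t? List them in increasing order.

p has just one choice, so p = 8. Remove 8 from t.
r has just one choice, so r = 9.
No further eliminations apply; t can still be any of 2, 5, 6.

2, 5, 6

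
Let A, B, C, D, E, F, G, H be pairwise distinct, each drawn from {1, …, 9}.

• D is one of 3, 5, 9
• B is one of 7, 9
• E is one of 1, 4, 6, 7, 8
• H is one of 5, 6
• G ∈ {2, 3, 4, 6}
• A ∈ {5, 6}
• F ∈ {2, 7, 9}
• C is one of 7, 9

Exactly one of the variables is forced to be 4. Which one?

A and H share exactly the 2 values {5, 6}; by pigeonhole those values go to them, so strike 5, 6 from D, E, G.
B and C between them cover only {7, 9} — a naked pair. Remove those values from D, E, F.
D has just one choice, so D = 3. Strike 3 from G.
F has just one choice, so F = 2. Remove 2 from G.
So 4 goes to G.

G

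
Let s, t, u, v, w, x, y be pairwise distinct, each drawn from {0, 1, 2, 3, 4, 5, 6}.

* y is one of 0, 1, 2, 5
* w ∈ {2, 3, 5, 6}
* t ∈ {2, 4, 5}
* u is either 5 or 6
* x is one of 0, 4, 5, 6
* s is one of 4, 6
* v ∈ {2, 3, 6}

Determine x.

0

The 7 variables together cover exactly {0, 1, 2, 3, 4, 5, 6} — 7 values for 7 variables — and 1 appears only in y's list, so y = 1.
The 6 still-open variables draw from only 6 values {0, 2, 3, 4, 5, 6}, so each is used; only x can be 0, hence x = 0.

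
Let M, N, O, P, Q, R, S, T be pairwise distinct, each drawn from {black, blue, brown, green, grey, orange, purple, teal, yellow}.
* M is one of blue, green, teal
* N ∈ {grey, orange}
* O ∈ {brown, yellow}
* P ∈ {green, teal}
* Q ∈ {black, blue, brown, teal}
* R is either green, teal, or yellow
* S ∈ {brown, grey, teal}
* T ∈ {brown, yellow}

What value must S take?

Among the 8 variables, black fits only Q (and all 8 values in {black, blue, brown, green, grey, orange, teal, yellow} must be used), so Q = black.
The 7 still-open variables together cover exactly {blue, brown, green, grey, orange, teal, yellow} — 7 values for 7 variables — and blue appears only in M's list, so M = blue.
The 6 still-open variables draw from only 6 values {brown, green, grey, orange, teal, yellow}, so each is used; only N can be orange, hence N = orange.
The 5 still-open variables together cover exactly {brown, green, grey, teal, yellow} — 5 values for 5 variables — and grey appears only in S's list, so S = grey.

grey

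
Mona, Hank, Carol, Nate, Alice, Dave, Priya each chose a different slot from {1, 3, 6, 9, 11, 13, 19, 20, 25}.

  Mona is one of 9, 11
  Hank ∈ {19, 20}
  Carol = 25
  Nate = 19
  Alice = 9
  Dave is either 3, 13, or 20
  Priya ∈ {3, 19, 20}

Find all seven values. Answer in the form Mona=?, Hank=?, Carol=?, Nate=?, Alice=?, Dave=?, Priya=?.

Mona=11, Hank=20, Carol=25, Nate=19, Alice=9, Dave=13, Priya=3

Carol must be 25 (only option left).
Nate must be 19 (only option left). So Hank, Priya can't be 19.
Alice has just one choice, so Alice = 9. Remove 9 from Mona.
Mona has just one choice, so Mona = 11.
Hank must be 20 (only option left). Eliminate 20 elsewhere: Dave, Priya.
Priya must be 3 (only option left). Strike 3 from Dave.
Dave must be 13 (only option left).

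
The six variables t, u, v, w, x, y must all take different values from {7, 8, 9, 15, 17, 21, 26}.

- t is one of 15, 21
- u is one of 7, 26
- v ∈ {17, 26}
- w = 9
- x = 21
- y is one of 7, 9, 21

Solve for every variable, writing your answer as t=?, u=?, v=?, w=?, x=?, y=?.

t=15, u=26, v=17, w=9, x=21, y=7

w has just one choice, so w = 9. Remove 9 from y.
x has just one choice, so x = 21. Eliminate 21 elsewhere: t, y.
y's domain is down to {7}, so y = 7. Eliminate 7 elsewhere: u.
That leaves t = 15.
u's domain is down to {26}, so u = 26. Eliminate 26 elsewhere: v.
v must be 17 (only option left).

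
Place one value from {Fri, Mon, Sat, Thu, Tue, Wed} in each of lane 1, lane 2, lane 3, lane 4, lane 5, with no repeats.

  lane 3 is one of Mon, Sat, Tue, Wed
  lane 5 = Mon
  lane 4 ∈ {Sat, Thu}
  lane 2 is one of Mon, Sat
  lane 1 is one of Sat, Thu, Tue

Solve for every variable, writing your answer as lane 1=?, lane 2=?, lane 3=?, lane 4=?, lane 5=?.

lane 5 has just one choice, so lane 5 = Mon. Strike Mon from lane 2, lane 3.
lane 2 must be Sat (only option left). Strike Sat from lane 1, lane 3, lane 4.
That leaves lane 4 = Thu. So lane 1 can't be Thu.
lane 1 has just one choice, so lane 1 = Tue. Remove Tue from lane 3.
lane 3 has just one choice, so lane 3 = Wed.

lane 1=Tue, lane 2=Sat, lane 3=Wed, lane 4=Thu, lane 5=Mon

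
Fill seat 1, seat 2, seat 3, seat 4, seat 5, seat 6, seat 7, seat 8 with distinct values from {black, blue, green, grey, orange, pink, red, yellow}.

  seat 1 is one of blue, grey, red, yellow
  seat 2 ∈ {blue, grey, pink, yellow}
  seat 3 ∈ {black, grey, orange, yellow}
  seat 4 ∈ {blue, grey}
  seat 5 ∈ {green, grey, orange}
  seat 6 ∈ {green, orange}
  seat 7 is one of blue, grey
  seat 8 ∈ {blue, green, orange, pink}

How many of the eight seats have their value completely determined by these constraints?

4

The 8 variables draw from only 8 values {black, blue, green, grey, orange, pink, red, yellow}, so each is used; only seat 3 can be black, hence seat 3 = black.
The 7 still-open variables together cover exactly {blue, green, grey, orange, pink, red, yellow} — 7 values for 7 variables — and red appears only in seat 1's list, so seat 1 = red.
The 6 still-open variables draw from only 6 values {blue, green, grey, orange, pink, yellow}, so each is used; only seat 2 can be yellow, hence seat 2 = yellow.
Among the 5 still-open variables, pink fits only seat 8 (and all 5 values in {blue, green, grey, orange, pink} must be used), so seat 8 = pink.
The 2 variables seat 4 and seat 7 are confined to {blue, grey}, which locks those values in; drop them from seat 5.
Determined: seat 1=red, seat 2=yellow, seat 3=black, seat 8=pink. The other seats each still have more than one consistent value. That makes 4.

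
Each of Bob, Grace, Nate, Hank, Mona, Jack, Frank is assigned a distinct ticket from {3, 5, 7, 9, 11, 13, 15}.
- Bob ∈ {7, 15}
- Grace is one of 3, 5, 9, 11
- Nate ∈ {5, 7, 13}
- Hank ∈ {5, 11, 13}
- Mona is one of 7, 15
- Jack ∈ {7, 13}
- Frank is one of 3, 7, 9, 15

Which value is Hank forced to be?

Bob and Mona between them cover only {7, 15} — a naked pair. Remove those values from Nate, Jack, Frank.
Jack must be 13 (only option left). So Nate, Hank can't be 13.
Nate's domain is down to {5}, so Nate = 5. So Grace, Hank can't be 5.
So Hank = 11.

11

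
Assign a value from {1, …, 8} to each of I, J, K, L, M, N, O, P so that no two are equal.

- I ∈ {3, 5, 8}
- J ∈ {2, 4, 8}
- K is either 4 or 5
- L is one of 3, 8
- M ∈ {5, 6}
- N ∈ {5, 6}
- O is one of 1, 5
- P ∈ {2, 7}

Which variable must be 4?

K

Among the 8 variables, 1 fits only O (and all 8 values in {1, 2, 3, 4, 5, 6, 7, 8} must be used), so O = 1.
The 7 still-open variables together cover exactly {2, 3, 4, 5, 6, 7, 8} — 7 values for 7 variables — and 7 appears only in P's list, so P = 7.
The 6 still-open variables together cover exactly {2, 3, 4, 5, 6, 8} — 6 values for 6 variables — and 2 appears only in J's list, so J = 2.
Among the 5 still-open variables, 4 fits only K (and all 5 values in {3, 4, 5, 6, 8} must be used), so K = 4.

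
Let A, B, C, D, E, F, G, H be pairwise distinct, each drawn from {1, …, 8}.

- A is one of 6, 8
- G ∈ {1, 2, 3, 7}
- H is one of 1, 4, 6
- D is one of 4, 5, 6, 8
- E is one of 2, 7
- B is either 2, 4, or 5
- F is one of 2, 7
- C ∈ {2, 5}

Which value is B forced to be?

4

The 8 variables draw from only 8 values {1, 2, 3, 4, 5, 6, 7, 8}, so each is used; only G can be 3, hence G = 3.
The 7 still-open variables draw from only 7 values {1, 2, 4, 5, 6, 7, 8}, so each is used; only H can be 1, hence H = 1.
The 2 variables E and F are confined to {2, 7}, which locks those values in; drop them from B, C.
That leaves C = 5. Strike 5 from B, D.
So B = 4.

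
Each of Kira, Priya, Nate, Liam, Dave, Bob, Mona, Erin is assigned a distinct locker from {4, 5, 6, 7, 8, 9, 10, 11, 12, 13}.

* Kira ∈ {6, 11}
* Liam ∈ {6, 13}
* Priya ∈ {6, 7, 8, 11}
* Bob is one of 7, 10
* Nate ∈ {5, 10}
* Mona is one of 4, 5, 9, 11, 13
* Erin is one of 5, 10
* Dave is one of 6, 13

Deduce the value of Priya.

The 2 variables Nate and Erin are confined to {5, 10}, which locks those values in; drop them from Bob, Mona.
That leaves Bob = 7. Eliminate 7 elsewhere: Priya.
The 2 variables Liam and Dave are confined to {6, 13}, which locks those values in; drop them from Kira, Priya, Mona.
That leaves Kira = 11. Strike 11 from Priya, Mona.
So Priya = 8.

8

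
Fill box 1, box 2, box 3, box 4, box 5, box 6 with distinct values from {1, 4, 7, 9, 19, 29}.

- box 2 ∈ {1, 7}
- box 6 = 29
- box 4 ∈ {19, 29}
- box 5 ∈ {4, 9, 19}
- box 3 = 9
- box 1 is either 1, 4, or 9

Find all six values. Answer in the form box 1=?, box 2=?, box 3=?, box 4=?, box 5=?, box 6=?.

box 1=1, box 2=7, box 3=9, box 4=19, box 5=4, box 6=29

box 3 has just one choice, so box 3 = 9. Strike 9 from box 1, box 5.
That leaves box 6 = 29. Eliminate 29 elsewhere: box 4.
box 4 has just one choice, so box 4 = 19. Strike 19 from box 5.
box 5 must be 4 (only option left). Strike 4 from box 1.
box 1 must be 1 (only option left). Eliminate 1 elsewhere: box 2.
box 2 must be 7 (only option left).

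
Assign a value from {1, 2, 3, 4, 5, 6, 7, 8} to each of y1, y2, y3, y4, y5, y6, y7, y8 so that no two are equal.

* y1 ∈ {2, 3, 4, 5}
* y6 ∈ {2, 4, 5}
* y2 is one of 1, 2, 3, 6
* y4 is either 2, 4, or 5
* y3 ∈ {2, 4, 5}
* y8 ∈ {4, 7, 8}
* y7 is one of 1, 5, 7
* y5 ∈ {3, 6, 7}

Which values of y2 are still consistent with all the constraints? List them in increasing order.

1, 6

Among the 8 variables, 8 fits only y8 (and all 8 values in {1, 2, 3, 4, 5, 6, 7, 8} must be used), so y8 = 8.
y3, y4, y6 between them cover only {2, 4, 5} — a naked triple. Remove those values from y1, y2, y7.
That leaves y1 = 3. So y2, y5 can't be 3.
No further eliminations apply; y2 can still be any of 1, 6.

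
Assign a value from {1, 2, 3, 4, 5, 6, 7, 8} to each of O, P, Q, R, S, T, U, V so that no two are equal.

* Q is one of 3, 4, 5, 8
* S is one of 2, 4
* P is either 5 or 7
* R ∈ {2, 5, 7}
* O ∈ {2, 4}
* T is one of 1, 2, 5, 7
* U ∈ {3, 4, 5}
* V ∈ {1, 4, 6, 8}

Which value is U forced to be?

Among the 8 variables, 6 fits only V (and all 8 values in {1, 2, 3, 4, 5, 6, 7, 8} must be used), so V = 6.
Among the 7 still-open variables, 1 fits only T (and all 7 values in {1, 2, 3, 4, 5, 7, 8} must be used), so T = 1.
Among the 6 still-open variables, 8 fits only Q (and all 6 values in {2, 3, 4, 5, 7, 8} must be used), so Q = 8.
The 5 still-open variables together cover exactly {2, 3, 4, 5, 7} — 5 values for 5 variables — and 3 appears only in U's list, so U = 3.

3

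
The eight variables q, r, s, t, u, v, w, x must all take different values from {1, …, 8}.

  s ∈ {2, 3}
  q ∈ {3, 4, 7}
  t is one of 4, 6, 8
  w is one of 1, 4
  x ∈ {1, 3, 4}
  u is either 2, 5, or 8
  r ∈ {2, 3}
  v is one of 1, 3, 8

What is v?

8

The 8 variables draw from only 8 values {1, 2, 3, 4, 5, 6, 7, 8}, so each is used; only u can be 5, hence u = 5.
Among the 7 still-open variables, 6 fits only t (and all 7 values in {1, 2, 3, 4, 6, 7, 8} must be used), so t = 6.
Among the 6 still-open variables, 7 fits only q (and all 6 values in {1, 2, 3, 4, 7, 8} must be used), so q = 7.
Among the 5 still-open variables, 8 fits only v (and all 5 values in {1, 2, 3, 4, 8} must be used), so v = 8.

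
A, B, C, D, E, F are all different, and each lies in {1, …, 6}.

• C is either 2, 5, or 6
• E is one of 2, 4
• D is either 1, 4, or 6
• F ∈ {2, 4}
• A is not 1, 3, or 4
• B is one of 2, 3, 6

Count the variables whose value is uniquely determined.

2

The 6 variables draw from only 6 values {1, 2, 3, 4, 5, 6}, so each is used; only D can be 1, hence D = 1.
The 5 still-open variables draw from only 5 values {2, 3, 4, 5, 6}, so each is used; only B can be 3, hence B = 3.
E and F between them cover only {2, 4} — a naked pair. Remove those values from A, C.
Determined: B=3, D=1. The other variables each still have more than one consistent value. That makes 2.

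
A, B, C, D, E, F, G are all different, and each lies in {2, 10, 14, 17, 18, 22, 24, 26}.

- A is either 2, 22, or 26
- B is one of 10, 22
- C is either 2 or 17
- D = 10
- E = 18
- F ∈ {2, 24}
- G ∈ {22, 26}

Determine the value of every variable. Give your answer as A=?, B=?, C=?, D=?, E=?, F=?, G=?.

D's domain is down to {10}, so D = 10. Remove 10 from B.
That leaves E = 18.
B has just one choice, so B = 22. Eliminate 22 elsewhere: A, G.
G must be 26 (only option left). Strike 26 from A.
A's domain is down to {2}, so A = 2. Remove 2 from C, F.
C must be 17 (only option left).
F's domain is down to {24}, so F = 24.

A=2, B=22, C=17, D=10, E=18, F=24, G=26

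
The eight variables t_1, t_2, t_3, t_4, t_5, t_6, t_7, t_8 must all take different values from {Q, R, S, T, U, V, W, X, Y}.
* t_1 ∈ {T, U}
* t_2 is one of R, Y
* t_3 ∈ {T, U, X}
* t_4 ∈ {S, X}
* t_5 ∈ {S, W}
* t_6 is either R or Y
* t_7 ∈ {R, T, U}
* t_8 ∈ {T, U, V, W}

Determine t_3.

X

The 8 variables draw from only 8 values {R, S, T, U, V, W, X, Y}, so each is used; only t_8 can be V, hence t_8 = V.
The 7 still-open variables draw from only 7 values {R, S, T, U, W, X, Y}, so each is used; only t_5 can be W, hence t_5 = W.
The 6 still-open variables draw from only 6 values {R, S, T, U, X, Y}, so each is used; only t_4 can be S, hence t_4 = S.
The 5 still-open variables together cover exactly {R, T, U, X, Y} — 5 values for 5 variables — and X appears only in t_3's list, so t_3 = X.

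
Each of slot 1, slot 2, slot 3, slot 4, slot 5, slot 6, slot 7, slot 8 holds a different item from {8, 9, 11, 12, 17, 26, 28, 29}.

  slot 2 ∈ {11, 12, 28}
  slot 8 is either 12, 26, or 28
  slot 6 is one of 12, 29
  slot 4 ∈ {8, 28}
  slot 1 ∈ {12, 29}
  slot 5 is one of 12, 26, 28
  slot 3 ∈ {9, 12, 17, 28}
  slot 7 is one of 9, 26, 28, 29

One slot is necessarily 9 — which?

Among the 8 variables, 8 fits only slot 4 (and all 8 values in {8, 9, 11, 12, 17, 26, 28, 29} must be used), so slot 4 = 8.
Among the 7 still-open variables, 11 fits only slot 2 (and all 7 values in {9, 11, 12, 17, 26, 28, 29} must be used), so slot 2 = 11.
Among the 6 still-open variables, 17 fits only slot 3 (and all 6 values in {9, 12, 17, 26, 28, 29} must be used), so slot 3 = 17.
The 5 still-open variables draw from only 5 values {9, 12, 26, 28, 29}, so each is used; only slot 7 can be 9, hence slot 7 = 9.

slot 7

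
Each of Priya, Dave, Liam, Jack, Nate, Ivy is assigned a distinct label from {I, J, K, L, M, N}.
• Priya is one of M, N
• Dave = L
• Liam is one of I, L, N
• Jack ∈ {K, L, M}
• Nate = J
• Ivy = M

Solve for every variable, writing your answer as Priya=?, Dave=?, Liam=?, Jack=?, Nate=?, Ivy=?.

Dave has just one choice, so Dave = L. Eliminate L elsewhere: Liam, Jack.
That leaves Nate = J.
That leaves Ivy = M. So Priya, Jack can't be M.
Priya must be N (only option left). Strike N from Liam.
Liam's domain is down to {I}, so Liam = I.
That leaves Jack = K.

Priya=N, Dave=L, Liam=I, Jack=K, Nate=J, Ivy=M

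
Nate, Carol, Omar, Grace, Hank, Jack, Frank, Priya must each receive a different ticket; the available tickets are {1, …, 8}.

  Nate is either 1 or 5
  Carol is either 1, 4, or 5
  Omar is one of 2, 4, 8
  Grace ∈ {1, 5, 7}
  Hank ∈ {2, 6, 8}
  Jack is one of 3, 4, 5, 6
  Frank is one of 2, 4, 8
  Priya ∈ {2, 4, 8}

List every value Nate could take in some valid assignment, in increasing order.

The 8 variables draw from only 8 values {1, 2, 3, 4, 5, 6, 7, 8}, so each is used; only Jack can be 3, hence Jack = 3.
The 7 still-open variables together cover exactly {1, 2, 4, 5, 6, 7, 8} — 7 values for 7 variables — and 6 appears only in Hank's list, so Hank = 6.
The 6 still-open variables together cover exactly {1, 2, 4, 5, 7, 8} — 6 values for 6 variables — and 7 appears only in Grace's list, so Grace = 7.
The 3 variables Omar, Frank, Priya are confined to {2, 4, 8}, which locks those values in; drop them from Carol.
No further eliminations apply; Nate can still be any of 1, 5.

1, 5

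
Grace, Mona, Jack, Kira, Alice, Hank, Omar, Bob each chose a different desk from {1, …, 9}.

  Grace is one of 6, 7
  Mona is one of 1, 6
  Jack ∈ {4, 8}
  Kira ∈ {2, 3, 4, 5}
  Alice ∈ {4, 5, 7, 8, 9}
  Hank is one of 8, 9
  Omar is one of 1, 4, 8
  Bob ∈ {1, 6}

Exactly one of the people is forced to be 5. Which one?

Alice

The 2 variables Mona and Bob are confined to {1, 6}, which locks those values in; drop them from Grace, Omar.
Grace's domain is down to {7}, so Grace = 7. Strike 7 from Alice.
The 2 variables Jack and Omar are confined to {4, 8}, which locks those values in; drop them from Kira, Alice, Hank.
Hank has just one choice, so Hank = 9. So Alice can't be 9.
So 5 goes to Alice.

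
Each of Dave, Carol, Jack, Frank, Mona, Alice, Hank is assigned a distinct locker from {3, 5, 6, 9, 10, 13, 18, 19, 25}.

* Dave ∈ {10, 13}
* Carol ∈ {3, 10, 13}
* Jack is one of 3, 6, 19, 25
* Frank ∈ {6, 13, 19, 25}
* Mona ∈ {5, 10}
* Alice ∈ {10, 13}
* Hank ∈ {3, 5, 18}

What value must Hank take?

18

The 2 variables Dave and Alice are confined to {10, 13}, which locks those values in; drop them from Carol, Frank, Mona.
Carol must be 3 (only option left). Remove 3 from Jack, Hank.
Mona's domain is down to {5}, so Mona = 5. Eliminate 5 elsewhere: Hank.
So Hank = 18.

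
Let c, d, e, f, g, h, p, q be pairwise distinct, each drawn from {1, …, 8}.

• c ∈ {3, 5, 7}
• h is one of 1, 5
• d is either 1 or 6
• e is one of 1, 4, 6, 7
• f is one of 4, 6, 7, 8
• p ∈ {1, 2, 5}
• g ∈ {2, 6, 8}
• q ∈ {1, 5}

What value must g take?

The 8 variables draw from only 8 values {1, 2, 3, 4, 5, 6, 7, 8}, so each is used; only c can be 3, hence c = 3.
The 2 variables h and q are confined to {1, 5}, which locks those values in; drop them from d, e, p.
That leaves d = 6. Strike 6 from e, f, g.
p's domain is down to {2}, so p = 2. Remove 2 from g.
So g = 8.

8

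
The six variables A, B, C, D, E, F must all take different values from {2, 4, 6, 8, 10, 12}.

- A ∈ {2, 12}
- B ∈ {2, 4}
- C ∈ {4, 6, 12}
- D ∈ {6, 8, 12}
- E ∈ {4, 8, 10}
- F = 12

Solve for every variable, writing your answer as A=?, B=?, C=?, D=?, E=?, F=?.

A=2, B=4, C=6, D=8, E=10, F=12

F must be 12 (only option left). Remove 12 from A, C, D.
A must be 2 (only option left). So B can't be 2.
B has just one choice, so B = 4. So C, E can't be 4.
That leaves C = 6. Remove 6 from D.
That leaves D = 8. Eliminate 8 elsewhere: E.
E has just one choice, so E = 10.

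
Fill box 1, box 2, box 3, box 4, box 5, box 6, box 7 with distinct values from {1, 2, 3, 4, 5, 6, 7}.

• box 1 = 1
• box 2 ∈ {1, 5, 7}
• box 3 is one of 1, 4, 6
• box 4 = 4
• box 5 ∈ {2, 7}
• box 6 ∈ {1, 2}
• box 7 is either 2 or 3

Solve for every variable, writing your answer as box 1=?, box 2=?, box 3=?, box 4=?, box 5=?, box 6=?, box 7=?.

box 1=1, box 2=5, box 3=6, box 4=4, box 5=7, box 6=2, box 7=3

box 1 must be 1 (only option left). Strike 1 from box 2, box 3, box 6.
box 4's domain is down to {4}, so box 4 = 4. Eliminate 4 elsewhere: box 3.
box 6 has just one choice, so box 6 = 2. So box 5, box 7 can't be 2.
box 7's domain is down to {3}, so box 7 = 3.
box 3's domain is down to {6}, so box 3 = 6.
That leaves box 5 = 7. Strike 7 from box 2.
box 2's domain is down to {5}, so box 2 = 5.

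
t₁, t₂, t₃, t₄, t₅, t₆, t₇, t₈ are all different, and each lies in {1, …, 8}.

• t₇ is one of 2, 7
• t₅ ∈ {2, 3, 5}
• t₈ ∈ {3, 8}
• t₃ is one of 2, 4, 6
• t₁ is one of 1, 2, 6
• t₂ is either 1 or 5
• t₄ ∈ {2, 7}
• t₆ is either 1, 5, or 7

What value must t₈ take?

The 8 variables draw from only 8 values {1, 2, 3, 4, 5, 6, 7, 8}, so each is used; only t₃ can be 4, hence t₃ = 4.
The 7 still-open variables together cover exactly {1, 2, 3, 5, 6, 7, 8} — 7 values for 7 variables — and 6 appears only in t₁'s list, so t₁ = 6.
Among the 6 still-open variables, 8 fits only t₈ (and all 6 values in {1, 2, 3, 5, 7, 8} must be used), so t₈ = 8.

8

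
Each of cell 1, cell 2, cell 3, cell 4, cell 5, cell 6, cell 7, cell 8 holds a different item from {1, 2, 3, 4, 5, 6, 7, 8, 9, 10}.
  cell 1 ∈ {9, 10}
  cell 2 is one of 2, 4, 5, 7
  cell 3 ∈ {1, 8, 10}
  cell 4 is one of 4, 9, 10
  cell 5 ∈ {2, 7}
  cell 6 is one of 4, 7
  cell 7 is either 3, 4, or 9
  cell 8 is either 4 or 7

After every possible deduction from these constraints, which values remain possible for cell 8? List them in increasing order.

4, 7

cell 6 and cell 8 share exactly the 2 values {4, 7}; by pigeonhole those values go to them, so strike 4, 7 from cell 2, cell 4, cell 5, cell 7.
cell 5 has just one choice, so cell 5 = 2. Remove 2 from cell 2.
cell 2's domain is down to {5}, so cell 2 = 5.
cell 1 and cell 4 share exactly the 2 values {9, 10}; by pigeonhole those values go to them, so strike 9, 10 from cell 3, cell 7.
That leaves cell 7 = 3.
No further eliminations apply; cell 8 can still be any of 4, 7.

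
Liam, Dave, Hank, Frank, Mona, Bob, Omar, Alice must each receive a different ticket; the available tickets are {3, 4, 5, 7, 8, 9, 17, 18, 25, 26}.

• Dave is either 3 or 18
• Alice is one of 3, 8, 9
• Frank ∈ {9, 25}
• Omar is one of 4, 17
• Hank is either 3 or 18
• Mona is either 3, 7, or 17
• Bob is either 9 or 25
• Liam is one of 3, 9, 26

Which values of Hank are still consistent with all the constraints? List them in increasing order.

3, 18

The 2 variables Dave and Hank are confined to {3, 18}, which locks those values in; drop them from Liam, Mona, Alice.
Frank and Bob share exactly the 2 values {9, 25}; by pigeonhole those values go to them, so strike 9, 25 from Liam, Alice.
Liam has just one choice, so Liam = 26.
That leaves Alice = 8.
No further eliminations apply; Hank can still be any of 3, 18.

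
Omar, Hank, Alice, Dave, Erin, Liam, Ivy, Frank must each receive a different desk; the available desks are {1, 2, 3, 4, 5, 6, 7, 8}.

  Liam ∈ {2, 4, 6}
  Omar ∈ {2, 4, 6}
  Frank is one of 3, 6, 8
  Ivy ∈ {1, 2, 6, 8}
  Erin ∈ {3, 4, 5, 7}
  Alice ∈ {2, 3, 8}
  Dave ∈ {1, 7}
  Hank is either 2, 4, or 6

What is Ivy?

1

The 8 variables draw from only 8 values {1, 2, 3, 4, 5, 6, 7, 8}, so each is used; only Erin can be 5, hence Erin = 5.
Among the 7 still-open variables, 7 fits only Dave (and all 7 values in {1, 2, 3, 4, 6, 7, 8} must be used), so Dave = 7.
Among the 6 still-open variables, 1 fits only Ivy (and all 6 values in {1, 2, 3, 4, 6, 8} must be used), so Ivy = 1.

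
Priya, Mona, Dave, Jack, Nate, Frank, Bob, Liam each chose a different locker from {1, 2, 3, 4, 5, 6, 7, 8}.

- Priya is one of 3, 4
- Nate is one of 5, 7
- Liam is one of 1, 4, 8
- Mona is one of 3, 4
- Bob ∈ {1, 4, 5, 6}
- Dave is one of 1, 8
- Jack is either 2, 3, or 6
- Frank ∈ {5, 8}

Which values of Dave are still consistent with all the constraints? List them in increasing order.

1, 8

The 8 variables draw from only 8 values {1, 2, 3, 4, 5, 6, 7, 8}, so each is used; only Jack can be 2, hence Jack = 2.
Among the 7 still-open variables, 6 fits only Bob (and all 7 values in {1, 3, 4, 5, 6, 7, 8} must be used), so Bob = 6.
Among the 6 still-open variables, 7 fits only Nate (and all 6 values in {1, 3, 4, 5, 7, 8} must be used), so Nate = 7.
Among the 5 still-open variables, 5 fits only Frank (and all 5 values in {1, 3, 4, 5, 8} must be used), so Frank = 5.
Priya and Mona share exactly the 2 values {3, 4}; by pigeonhole those values go to them, so strike 3, 4 from Liam.
No further eliminations apply; Dave can still be any of 1, 8.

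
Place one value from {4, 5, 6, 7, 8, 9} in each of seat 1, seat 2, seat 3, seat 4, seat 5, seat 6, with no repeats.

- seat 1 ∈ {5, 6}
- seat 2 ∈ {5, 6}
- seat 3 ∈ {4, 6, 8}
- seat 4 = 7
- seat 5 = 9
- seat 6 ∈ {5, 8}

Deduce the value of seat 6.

8

seat 4 has just one choice, so seat 4 = 7.
seat 5 has just one choice, so seat 5 = 9.
The 4 still-open variables draw from only 4 values {4, 5, 6, 8}, so each is used; only seat 3 can be 4, hence seat 3 = 4.
Among the 3 still-open variables, 8 fits only seat 6 (and all 3 values in {5, 6, 8} must be used), so seat 6 = 8.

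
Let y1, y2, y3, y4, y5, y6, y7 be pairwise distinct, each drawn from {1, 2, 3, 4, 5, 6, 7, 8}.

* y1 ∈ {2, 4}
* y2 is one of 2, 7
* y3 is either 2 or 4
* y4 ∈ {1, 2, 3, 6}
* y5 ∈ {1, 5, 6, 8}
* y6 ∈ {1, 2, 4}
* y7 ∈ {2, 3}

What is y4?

The 2 variables y1 and y3 are confined to {2, 4}, which locks those values in; drop them from y2, y4, y6, y7.
y2 must be 7 (only option left).
That leaves y6 = 1. Eliminate 1 elsewhere: y4, y5.
That leaves y7 = 3. Remove 3 from y4.
So y4 = 6.

6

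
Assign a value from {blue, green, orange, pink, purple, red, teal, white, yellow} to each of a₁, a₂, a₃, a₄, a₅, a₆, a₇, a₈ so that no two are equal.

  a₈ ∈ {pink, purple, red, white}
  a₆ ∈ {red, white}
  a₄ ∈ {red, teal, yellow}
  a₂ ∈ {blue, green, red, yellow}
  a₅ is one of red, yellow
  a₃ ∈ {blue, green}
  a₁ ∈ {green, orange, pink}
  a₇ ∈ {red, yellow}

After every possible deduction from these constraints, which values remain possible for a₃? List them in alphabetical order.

blue, green

a₅ and a₇ share exactly the 2 values {red, yellow}; by pigeonhole those values go to them, so strike red, yellow from a₂, a₄, a₆, a₈.
That leaves a₄ = teal.
a₆'s domain is down to {white}, so a₆ = white. Strike white from a₈.
The 2 variables a₂ and a₃ are confined to {blue, green}, which locks those values in; drop them from a₁.
No further eliminations apply; a₃ can still be any of blue, green.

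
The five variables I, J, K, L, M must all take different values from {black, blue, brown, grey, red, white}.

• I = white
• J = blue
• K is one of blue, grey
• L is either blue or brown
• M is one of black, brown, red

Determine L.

I's domain is down to {white}, so I = white.
J has just one choice, so J = blue. Eliminate blue elsewhere: K, L.
So L = brown.

brown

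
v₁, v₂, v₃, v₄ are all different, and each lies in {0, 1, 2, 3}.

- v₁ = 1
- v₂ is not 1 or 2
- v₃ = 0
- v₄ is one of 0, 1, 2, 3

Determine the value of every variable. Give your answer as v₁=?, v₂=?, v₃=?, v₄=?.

v₁ has just one choice, so v₁ = 1. Remove 1 from v₄.
That leaves v₃ = 0. Eliminate 0 elsewhere: v₂, v₄.
v₂ must be 3 (only option left). So v₄ can't be 3.
That leaves v₄ = 2.

v₁=1, v₂=3, v₃=0, v₄=2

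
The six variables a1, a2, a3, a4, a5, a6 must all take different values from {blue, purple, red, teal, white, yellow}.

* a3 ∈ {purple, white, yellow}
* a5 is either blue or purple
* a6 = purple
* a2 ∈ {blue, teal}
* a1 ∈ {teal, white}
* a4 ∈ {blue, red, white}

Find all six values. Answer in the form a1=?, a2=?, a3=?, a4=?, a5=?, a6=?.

a6's domain is down to {purple}, so a6 = purple. So a3, a5 can't be purple.
a5 must be blue (only option left). Eliminate blue elsewhere: a2, a4.
a2 must be teal (only option left). Strike teal from a1.
a1 must be white (only option left). So a3, a4 can't be white.
a3 must be yellow (only option left).
a4 has just one choice, so a4 = red.

a1=white, a2=teal, a3=yellow, a4=red, a5=blue, a6=purple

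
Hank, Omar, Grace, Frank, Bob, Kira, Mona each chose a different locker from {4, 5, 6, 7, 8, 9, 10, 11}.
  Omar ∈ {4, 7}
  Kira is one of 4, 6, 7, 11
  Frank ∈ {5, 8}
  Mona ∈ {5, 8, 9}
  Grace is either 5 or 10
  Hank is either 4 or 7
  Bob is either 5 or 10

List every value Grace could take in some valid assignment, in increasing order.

Hank and Omar between them cover only {4, 7} — a naked pair. Remove those values from Kira.
The 2 variables Grace and Bob are confined to {5, 10}, which locks those values in; drop them from Frank, Mona.
That leaves Frank = 8. Remove 8 from Mona.
Mona's domain is down to {9}, so Mona = 9.
No further eliminations apply; Grace can still be any of 5, 10.

5, 10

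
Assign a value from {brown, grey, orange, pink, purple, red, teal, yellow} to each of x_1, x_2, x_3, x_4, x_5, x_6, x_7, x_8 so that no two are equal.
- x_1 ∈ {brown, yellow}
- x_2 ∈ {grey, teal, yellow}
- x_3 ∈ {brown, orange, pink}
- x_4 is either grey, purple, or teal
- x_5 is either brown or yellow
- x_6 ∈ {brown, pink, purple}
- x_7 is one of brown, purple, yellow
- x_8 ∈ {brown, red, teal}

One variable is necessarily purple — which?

x_7

Among the 8 variables, orange fits only x_3 (and all 8 values in {brown, grey, orange, pink, purple, red, teal, yellow} must be used), so x_3 = orange.
The 7 still-open variables together cover exactly {brown, grey, pink, purple, red, teal, yellow} — 7 values for 7 variables — and pink appears only in x_6's list, so x_6 = pink.
Among the 6 still-open variables, red fits only x_8 (and all 6 values in {brown, grey, purple, red, teal, yellow} must be used), so x_8 = red.
The 2 variables x_1 and x_5 are confined to {brown, yellow}, which locks those values in; drop them from x_2, x_7.
So purple goes to x_7.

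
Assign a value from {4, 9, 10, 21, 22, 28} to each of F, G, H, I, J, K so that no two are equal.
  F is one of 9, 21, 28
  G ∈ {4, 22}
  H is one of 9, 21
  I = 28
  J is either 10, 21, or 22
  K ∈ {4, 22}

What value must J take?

I has just one choice, so I = 28. Eliminate 28 elsewhere: F.
The 5 still-open variables draw from only 5 values {4, 9, 10, 21, 22}, so each is used; only J can be 10, hence J = 10.

10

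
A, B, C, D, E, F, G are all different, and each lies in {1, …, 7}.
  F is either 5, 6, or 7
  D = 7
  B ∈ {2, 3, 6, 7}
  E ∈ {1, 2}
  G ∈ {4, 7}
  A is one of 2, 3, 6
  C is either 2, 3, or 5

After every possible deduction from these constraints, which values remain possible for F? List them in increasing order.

5, 6

D's domain is down to {7}, so D = 7. Eliminate 7 elsewhere: B, F, G.
G has just one choice, so G = 4.
Among the 5 still-open variables, 1 fits only E (and all 5 values in {1, 2, 3, 5, 6} must be used), so E = 1.
No further eliminations apply; F can still be any of 5, 6.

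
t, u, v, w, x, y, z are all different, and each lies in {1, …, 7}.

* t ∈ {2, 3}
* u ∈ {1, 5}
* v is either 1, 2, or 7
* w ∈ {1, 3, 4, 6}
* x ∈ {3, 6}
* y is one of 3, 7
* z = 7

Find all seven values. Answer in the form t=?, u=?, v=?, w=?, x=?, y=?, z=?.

t=2, u=5, v=1, w=4, x=6, y=3, z=7

z must be 7 (only option left). Strike 7 from v, y.
That leaves y = 3. Remove 3 from t, w, x.
t's domain is down to {2}, so t = 2. Eliminate 2 elsewhere: v.
v must be 1 (only option left). So u, w can't be 1.
That leaves x = 6. Remove 6 from w.
u's domain is down to {5}, so u = 5.
That leaves w = 4.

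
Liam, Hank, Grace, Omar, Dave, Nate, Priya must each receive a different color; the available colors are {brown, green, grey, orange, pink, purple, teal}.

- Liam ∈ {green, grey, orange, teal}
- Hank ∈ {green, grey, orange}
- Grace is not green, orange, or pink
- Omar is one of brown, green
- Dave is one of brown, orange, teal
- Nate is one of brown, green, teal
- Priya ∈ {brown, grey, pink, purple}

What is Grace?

The 7 variables together cover exactly {brown, green, grey, orange, pink, purple, teal} — 7 values for 7 variables — and pink appears only in Priya's list, so Priya = pink.
The 6 still-open variables together cover exactly {brown, green, grey, orange, purple, teal} — 6 values for 6 variables — and purple appears only in Grace's list, so Grace = purple.

purple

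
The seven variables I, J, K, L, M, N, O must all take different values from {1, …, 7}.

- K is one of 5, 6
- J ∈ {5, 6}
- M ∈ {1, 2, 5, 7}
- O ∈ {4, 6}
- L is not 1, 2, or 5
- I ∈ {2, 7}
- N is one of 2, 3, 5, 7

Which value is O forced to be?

The 7 variables together cover exactly {1, 2, 3, 4, 5, 6, 7} — 7 values for 7 variables — and 1 appears only in M's list, so M = 1.
J and K between them cover only {5, 6} — a naked pair. Remove those values from L, N, O.
So O = 4.

4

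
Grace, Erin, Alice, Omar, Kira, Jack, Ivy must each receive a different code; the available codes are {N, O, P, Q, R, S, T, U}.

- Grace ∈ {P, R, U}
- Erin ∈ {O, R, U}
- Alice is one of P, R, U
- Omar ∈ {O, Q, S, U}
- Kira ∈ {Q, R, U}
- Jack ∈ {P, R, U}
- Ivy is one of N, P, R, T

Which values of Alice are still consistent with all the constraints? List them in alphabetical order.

The 3 variables Grace, Alice, Jack are confined to {P, R, U}, which locks those values in; drop them from Erin, Omar, Kira, Ivy.
Erin's domain is down to {O}, so Erin = O. So Omar can't be O.
Kira must be Q (only option left). Eliminate Q elsewhere: Omar.
That leaves Omar = S.
No further eliminations apply; Alice can still be any of P, R, U.

P, R, U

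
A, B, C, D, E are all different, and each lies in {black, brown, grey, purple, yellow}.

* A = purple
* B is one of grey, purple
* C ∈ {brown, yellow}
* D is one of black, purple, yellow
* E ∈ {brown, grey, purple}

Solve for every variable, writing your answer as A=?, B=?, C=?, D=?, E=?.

A's domain is down to {purple}, so A = purple. Remove purple from B, D, E.
B's domain is down to {grey}, so B = grey. So E can't be grey.
E must be brown (only option left). Eliminate brown elsewhere: C.
C's domain is down to {yellow}, so C = yellow. Strike yellow from D.
D's domain is down to {black}, so D = black.

A=purple, B=grey, C=yellow, D=black, E=brown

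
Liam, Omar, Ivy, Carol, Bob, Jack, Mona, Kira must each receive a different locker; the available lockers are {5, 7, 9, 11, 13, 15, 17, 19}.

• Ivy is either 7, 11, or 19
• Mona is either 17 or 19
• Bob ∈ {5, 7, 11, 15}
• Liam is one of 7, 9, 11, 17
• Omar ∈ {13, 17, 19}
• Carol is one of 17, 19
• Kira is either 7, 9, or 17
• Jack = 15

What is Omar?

13

Jack must be 15 (only option left). So Bob can't be 15.
The 7 still-open variables draw from only 7 values {5, 7, 9, 11, 13, 17, 19}, so each is used; only Bob can be 5, hence Bob = 5.
The 6 still-open variables draw from only 6 values {7, 9, 11, 13, 17, 19}, so each is used; only Omar can be 13, hence Omar = 13.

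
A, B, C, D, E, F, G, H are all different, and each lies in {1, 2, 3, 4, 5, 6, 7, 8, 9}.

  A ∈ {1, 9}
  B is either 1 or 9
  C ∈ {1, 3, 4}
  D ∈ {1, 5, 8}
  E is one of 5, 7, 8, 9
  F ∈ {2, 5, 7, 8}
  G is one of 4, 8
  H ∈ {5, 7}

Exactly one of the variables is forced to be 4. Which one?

G

Among the 8 variables, 2 fits only F (and all 8 values in {1, 2, 3, 4, 5, 7, 8, 9} must be used), so F = 2.
The 7 still-open variables together cover exactly {1, 3, 4, 5, 7, 8, 9} — 7 values for 7 variables — and 3 appears only in C's list, so C = 3.
Among the 6 still-open variables, 4 fits only G (and all 6 values in {1, 4, 5, 7, 8, 9} must be used), so G = 4.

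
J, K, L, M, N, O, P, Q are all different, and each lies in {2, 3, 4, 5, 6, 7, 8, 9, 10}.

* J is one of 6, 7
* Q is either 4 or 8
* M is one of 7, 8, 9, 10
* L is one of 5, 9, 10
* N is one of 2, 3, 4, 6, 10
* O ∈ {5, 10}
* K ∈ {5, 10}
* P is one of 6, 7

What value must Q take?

4

J and P between them cover only {6, 7} — a naked pair. Remove those values from M, N.
K and O share exactly the 2 values {5, 10}; by pigeonhole those values go to them, so strike 5, 10 from L, M, N.
L has just one choice, so L = 9. Remove 9 from M.
M has just one choice, so M = 8. Eliminate 8 elsewhere: Q.
So Q = 4.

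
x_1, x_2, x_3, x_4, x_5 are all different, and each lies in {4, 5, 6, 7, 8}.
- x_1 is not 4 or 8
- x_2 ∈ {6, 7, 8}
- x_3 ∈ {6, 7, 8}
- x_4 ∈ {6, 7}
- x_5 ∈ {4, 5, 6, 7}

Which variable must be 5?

The 5 variables together cover exactly {4, 5, 6, 7, 8} — 5 values for 5 variables — and 4 appears only in x_5's list, so x_5 = 4.
Among the 4 still-open variables, 5 fits only x_1 (and all 4 values in {5, 6, 7, 8} must be used), so x_1 = 5.

x_1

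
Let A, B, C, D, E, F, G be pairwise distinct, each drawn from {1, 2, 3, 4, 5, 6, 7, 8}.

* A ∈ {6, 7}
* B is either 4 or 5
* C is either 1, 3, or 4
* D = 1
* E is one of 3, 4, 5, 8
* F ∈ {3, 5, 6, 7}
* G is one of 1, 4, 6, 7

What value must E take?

8

D has just one choice, so D = 1. Eliminate 1 elsewhere: C, G.
Among the 6 still-open variables, 8 fits only E (and all 6 values in {3, 4, 5, 6, 7, 8} must be used), so E = 8.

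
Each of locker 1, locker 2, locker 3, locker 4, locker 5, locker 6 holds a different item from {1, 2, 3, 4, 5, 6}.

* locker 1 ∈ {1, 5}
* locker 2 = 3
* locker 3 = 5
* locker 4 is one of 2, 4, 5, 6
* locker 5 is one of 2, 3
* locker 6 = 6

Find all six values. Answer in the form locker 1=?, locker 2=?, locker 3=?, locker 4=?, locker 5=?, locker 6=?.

locker 1=1, locker 2=3, locker 3=5, locker 4=4, locker 5=2, locker 6=6

locker 2's domain is down to {3}, so locker 2 = 3. So locker 5 can't be 3.
locker 3 must be 5 (only option left). Eliminate 5 elsewhere: locker 1, locker 4.
locker 5 must be 2 (only option left). Strike 2 from locker 4.
That leaves locker 6 = 6. Remove 6 from locker 4.
locker 1 must be 1 (only option left).
locker 4 must be 4 (only option left).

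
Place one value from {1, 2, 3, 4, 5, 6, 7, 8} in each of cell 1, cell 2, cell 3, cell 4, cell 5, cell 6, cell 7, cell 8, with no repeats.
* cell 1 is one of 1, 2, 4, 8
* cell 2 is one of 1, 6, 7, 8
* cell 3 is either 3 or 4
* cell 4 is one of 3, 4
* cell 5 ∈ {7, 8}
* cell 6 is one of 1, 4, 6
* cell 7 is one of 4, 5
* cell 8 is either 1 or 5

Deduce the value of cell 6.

The 8 variables together cover exactly {1, 2, 3, 4, 5, 6, 7, 8} — 8 values for 8 variables — and 2 appears only in cell 1's list, so cell 1 = 2.
cell 3 and cell 4 between them cover only {3, 4} — a naked pair. Remove those values from cell 6, cell 7.
cell 7 has just one choice, so cell 7 = 5. Remove 5 from cell 8.
cell 8's domain is down to {1}, so cell 8 = 1. Eliminate 1 elsewhere: cell 2, cell 6.
So cell 6 = 6.

6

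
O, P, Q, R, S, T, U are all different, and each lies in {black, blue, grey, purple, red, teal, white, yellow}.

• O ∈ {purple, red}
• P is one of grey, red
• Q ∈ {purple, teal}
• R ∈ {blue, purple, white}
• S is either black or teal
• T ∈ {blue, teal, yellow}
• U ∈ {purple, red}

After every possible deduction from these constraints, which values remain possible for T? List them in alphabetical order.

blue, yellow

The 2 variables O and U are confined to {purple, red}, which locks those values in; drop them from P, Q, R.
That leaves P = grey.
Q must be teal (only option left). Eliminate teal elsewhere: S, T.
S has just one choice, so S = black.
No further eliminations apply; T can still be any of blue, yellow.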